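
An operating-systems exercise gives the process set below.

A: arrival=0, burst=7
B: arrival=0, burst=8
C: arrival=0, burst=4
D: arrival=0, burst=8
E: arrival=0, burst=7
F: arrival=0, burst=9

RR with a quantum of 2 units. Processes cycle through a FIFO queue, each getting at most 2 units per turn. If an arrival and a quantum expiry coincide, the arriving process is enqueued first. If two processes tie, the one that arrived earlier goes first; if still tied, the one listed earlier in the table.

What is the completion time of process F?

Timeline: | A 0-2 | B 2-4 | C 4-6 | D 6-8 | E 8-10 | F 10-12 | A 12-14 | B 14-16 | C 16-18 | D 18-20 | E 20-22 | F 22-24 | A 24-26 | B 26-28 | D 28-30 | E 30-32 | F 32-34 | A 34-35 | B 35-37 | D 37-39 | E 39-40 | F 40-43 |
Completion: A=35  B=37  C=18  D=39  E=40  F=43
Turnaround (C−A): A=35  B=37  C=18  D=39  E=40  F=43

43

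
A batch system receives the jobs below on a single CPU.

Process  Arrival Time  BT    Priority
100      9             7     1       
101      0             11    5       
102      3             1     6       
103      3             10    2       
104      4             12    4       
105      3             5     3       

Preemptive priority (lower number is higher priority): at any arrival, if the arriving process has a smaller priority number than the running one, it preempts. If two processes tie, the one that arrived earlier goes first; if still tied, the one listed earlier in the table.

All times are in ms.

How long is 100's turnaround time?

Gantt: | 101 0-3 | 103 3-9 | 100 9-16 | 103 16-20 | 105 20-25 | 104 25-37 | 101 37-45 | 102 45-46 |
Completion: 100=16  101=45  102=46  103=20  104=37  105=25
Turnaround(100) = completion − arrival = 16 − 9 = 7

7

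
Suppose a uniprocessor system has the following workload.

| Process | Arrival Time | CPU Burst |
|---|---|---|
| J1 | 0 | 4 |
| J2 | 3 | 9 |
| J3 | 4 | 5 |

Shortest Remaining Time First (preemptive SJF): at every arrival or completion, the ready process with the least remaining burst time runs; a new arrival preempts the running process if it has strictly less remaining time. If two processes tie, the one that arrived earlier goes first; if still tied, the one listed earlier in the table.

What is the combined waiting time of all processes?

6

Timeline: | J1 0-4 | J3 4-9 | J2 9-18 |
Completion: J1=4  J2=18  J3=9
Waiting = turnaround − burst: J1=0, J2=6, J3=0
Total waiting = 0 + 6 + 0 = 6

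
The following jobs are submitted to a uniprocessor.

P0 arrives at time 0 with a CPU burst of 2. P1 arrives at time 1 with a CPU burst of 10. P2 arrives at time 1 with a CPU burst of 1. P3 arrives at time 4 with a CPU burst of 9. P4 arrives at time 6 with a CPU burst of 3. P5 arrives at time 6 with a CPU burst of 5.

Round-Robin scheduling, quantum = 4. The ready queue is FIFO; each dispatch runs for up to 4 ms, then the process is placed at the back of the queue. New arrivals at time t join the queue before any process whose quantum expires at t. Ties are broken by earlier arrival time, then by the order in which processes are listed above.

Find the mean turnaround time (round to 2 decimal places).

15.17

Schedule: | P0 0-2 | P1 2-6 | P2 6-7 | P3 7-11 | P4 11-14 | P5 14-18 | P1 18-22 | P3 22-26 | P5 26-27 | P1 27-29 | P3 29-30 |
Completion: P0=2  P1=29  P2=7  P3=30  P4=14  P5=27
Turnaround (C−A): P0=2  P1=28  P2=6  P3=26  P4=8  P5=21
Turnaround times: P0=2, P1=28, P2=6, P3=26, P4=8, P5=21
Average turnaround = (2+28+6+26+8+21) / 6 = 91/6 = 15.17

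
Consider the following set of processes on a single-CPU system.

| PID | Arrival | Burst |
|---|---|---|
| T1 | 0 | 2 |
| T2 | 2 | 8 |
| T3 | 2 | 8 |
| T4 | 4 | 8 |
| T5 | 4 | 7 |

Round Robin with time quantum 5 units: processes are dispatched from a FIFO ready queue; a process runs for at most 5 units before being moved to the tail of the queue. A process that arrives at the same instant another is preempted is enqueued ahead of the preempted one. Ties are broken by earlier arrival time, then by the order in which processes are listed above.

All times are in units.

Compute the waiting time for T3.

18

Schedule: | T1 0-2 | T2 2-7 | T3 7-12 | T4 12-17 | T5 17-22 | T2 22-25 | T3 25-28 | T4 28-31 | T5 31-33 |
Completion: T1=2  T2=25  T3=28  T4=31  T5=33
Turnaround (C−A): T1=2  T2=23  T3=26  T4=27  T5=29
Waiting(T3) = turnaround − burst = 26 − 8 = 18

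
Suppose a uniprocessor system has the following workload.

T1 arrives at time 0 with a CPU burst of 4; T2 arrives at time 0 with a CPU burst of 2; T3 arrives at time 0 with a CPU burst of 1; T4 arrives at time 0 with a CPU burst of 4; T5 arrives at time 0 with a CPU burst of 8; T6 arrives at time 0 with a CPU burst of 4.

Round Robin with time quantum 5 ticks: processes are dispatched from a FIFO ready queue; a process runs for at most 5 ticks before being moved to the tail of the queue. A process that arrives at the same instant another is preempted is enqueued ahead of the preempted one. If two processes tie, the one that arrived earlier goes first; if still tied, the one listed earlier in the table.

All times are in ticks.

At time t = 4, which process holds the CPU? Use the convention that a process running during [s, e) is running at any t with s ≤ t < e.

Schedule: | T1 0-4 | T2 4-6 | T3 6-7 | T4 7-11 | T5 11-16 | T6 16-20 | T5 20-23 |
Completion: T1=4  T2=6  T3=7  T4=11  T5=23  T6=20
Turnaround (C−A): T1=4  T2=6  T3=7  T4=11  T5=23  T6=20

T2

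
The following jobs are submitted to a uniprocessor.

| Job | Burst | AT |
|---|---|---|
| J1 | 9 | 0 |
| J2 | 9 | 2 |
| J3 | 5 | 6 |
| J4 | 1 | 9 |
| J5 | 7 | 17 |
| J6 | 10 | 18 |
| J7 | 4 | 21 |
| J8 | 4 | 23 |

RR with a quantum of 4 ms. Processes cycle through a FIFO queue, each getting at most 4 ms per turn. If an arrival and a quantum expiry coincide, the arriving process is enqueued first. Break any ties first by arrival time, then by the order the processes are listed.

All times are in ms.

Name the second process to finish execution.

J1

Schedule: | J1 0-4 | J2 4-8 | J1 8-12 | J3 12-16 | J2 16-20 | J4 20-21 | J1 21-22 | J3 22-23 | J5 23-27 | J6 27-31 | J2 31-32 | J7 32-36 | J8 36-40 | J5 40-43 | J6 43-49 |
Completion: J1=22  J2=32  J3=23  J4=21  J5=43  J6=49  J7=36  J8=40
Turnaround (C−A): J1=22  J2=30  J3=17  J4=12  J5=26  J6=31  J7=15  J8=17
Finish order: J4 → J1 → J3 → J2 → J7 → J8 → J5 → J6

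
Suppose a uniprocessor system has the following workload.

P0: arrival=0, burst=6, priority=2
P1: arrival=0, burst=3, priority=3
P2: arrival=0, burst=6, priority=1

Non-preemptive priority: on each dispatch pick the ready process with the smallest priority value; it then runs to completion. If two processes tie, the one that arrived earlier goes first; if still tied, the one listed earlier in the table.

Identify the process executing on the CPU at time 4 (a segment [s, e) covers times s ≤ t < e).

Timeline: | P2 0-6 | P0 6-12 | P1 12-15 |
Completion: P0=12  P1=15  P2=6
Turnaround (C−A): P0=12  P1=15  P2=6

P2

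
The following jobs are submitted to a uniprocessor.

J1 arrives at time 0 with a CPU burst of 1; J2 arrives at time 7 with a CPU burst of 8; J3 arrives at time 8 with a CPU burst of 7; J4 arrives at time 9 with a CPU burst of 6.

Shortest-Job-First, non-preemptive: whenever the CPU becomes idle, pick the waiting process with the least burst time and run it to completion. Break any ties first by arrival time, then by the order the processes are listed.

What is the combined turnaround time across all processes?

41

Timeline: | J1 0-1 | idle 1-7 | J2 7-15 | J4 15-21 | J3 21-28 |
Completion: J1=1  J2=15  J3=28  J4=21
Turnaround = completion − arrival: J1=1, J2=8, J3=20, J4=12
Total turnaround = 1 + 8 + 20 + 12 = 41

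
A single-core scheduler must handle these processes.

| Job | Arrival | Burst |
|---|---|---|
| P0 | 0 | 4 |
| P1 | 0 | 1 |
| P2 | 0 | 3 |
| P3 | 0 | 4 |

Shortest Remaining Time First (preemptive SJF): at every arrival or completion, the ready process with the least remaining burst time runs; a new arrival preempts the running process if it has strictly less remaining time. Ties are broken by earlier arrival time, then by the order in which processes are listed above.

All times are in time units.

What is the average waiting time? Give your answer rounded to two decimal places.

Gantt: | P1 0-1 | P2 1-4 | P0 4-8 | P3 8-12 |
Completion: P0=8  P1=1  P2=4  P3=12
Waiting times: P0=4, P1=0, P2=1, P3=8
Average waiting = (4+0+1+8) / 4 = 13/4 = 3.25

3.25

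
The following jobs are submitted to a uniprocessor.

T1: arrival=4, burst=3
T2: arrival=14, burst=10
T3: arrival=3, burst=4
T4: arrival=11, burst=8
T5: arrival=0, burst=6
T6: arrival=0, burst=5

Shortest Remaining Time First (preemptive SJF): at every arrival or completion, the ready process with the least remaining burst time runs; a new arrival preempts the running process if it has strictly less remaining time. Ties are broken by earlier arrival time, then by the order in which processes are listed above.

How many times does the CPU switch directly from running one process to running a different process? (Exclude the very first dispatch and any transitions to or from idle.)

Gantt: | T6 0-5 | T1 5-8 | T3 8-12 | T5 12-18 | T4 18-26 | T2 26-36 |
Completion: T1=8  T2=36  T3=12  T4=26  T5=18  T6=5
Turnaround (C−A): T1=4  T2=22  T3=9  T4=15  T5=18  T6=5

5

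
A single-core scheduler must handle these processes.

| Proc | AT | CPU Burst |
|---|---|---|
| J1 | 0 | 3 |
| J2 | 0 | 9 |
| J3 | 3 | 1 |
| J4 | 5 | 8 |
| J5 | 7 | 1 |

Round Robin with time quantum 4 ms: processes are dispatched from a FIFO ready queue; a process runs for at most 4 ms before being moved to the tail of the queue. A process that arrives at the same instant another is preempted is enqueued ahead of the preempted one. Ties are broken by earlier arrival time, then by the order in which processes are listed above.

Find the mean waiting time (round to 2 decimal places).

6.00

Schedule: | J1 0-3 | J2 3-7 | J3 7-8 | J4 8-12 | J5 12-13 | J2 13-17 | J4 17-21 | J2 21-22 |
Completion: J1=3  J2=22  J3=8  J4=21  J5=13
Turnaround (C−A): J1=3  J2=22  J3=5  J4=16  J5=6
Waiting times: J1=0, J2=13, J3=4, J4=8, J5=5
Average waiting = (0+13+4+8+5) / 5 = 30/5 = 6.00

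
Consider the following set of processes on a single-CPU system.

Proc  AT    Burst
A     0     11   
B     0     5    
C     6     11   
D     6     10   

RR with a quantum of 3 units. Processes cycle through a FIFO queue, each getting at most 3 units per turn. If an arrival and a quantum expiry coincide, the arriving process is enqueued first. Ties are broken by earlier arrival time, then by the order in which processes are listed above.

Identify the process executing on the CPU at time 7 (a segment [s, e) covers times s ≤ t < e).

Gantt: | A 0-3 | B 3-6 | A 6-9 | C 9-12 | D 12-15 | B 15-17 | A 17-20 | C 20-23 | D 23-26 | A 26-28 | C 28-31 | D 31-34 | C 34-36 | D 36-37 |
Completion: A=28  B=17  C=36  D=37

A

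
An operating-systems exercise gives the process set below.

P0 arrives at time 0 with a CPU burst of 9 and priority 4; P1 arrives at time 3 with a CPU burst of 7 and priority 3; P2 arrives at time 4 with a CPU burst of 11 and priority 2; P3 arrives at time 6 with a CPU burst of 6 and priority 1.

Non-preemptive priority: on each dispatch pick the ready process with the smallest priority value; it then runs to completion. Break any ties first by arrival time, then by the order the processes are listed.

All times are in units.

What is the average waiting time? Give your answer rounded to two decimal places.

9.25

Gantt: | P0 0-9 | P3 9-15 | P2 15-26 | P1 26-33 |
Completion: P0=9  P1=33  P2=26  P3=15
Turnaround (C−A): P0=9  P1=30  P2=22  P3=9
Waiting times: P0=0, P1=23, P2=11, P3=3
Average waiting = (0+23+11+3) / 4 = 37/4 = 9.25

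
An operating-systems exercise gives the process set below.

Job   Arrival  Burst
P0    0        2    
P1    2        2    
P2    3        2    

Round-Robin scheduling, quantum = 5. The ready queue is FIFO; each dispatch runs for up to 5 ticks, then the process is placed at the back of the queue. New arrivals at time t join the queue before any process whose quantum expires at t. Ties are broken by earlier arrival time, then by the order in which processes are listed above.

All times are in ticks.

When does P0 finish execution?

Timeline: | P0 0-2 | P1 2-4 | P2 4-6 |
Completion: P0=2  P1=4  P2=6
Turnaround (C−A): P0=2  P1=2  P2=3

2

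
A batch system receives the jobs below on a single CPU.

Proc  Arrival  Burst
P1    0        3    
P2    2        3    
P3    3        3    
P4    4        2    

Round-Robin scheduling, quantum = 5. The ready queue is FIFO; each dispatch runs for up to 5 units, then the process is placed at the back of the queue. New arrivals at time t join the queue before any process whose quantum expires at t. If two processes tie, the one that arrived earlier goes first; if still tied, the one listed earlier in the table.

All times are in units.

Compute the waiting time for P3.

Timeline: | P1 0-3 | P2 3-6 | P3 6-9 | P4 9-11 |
Completion: P1=3  P2=6  P3=9  P4=11
Turnaround (C−A): P1=3  P2=4  P3=6  P4=7
Waiting(P3) = turnaround − burst = 6 − 3 = 3

3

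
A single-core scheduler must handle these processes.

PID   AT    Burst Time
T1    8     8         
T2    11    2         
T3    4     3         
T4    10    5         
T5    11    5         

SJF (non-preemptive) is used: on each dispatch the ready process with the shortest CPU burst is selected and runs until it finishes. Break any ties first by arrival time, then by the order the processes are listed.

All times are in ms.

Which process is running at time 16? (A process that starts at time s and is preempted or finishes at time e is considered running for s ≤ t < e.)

T2

Timeline: | idle 0-4 | T3 4-7 | idle 7-8 | T1 8-16 | T2 16-18 | T4 18-23 | T5 23-28 |
Completion: T1=16  T2=18  T3=7  T4=23  T5=28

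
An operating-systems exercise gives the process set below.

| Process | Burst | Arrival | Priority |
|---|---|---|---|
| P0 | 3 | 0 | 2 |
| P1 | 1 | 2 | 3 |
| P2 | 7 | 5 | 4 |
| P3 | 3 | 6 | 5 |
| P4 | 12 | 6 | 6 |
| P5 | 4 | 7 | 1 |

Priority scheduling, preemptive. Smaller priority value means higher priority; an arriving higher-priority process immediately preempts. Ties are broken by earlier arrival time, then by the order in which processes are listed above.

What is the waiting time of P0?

Schedule: | P0 0-3 | P1 3-4 | idle 4-5 | P2 5-7 | P5 7-11 | P2 11-16 | P3 16-19 | P4 19-31 |
Completion: P0=3  P1=4  P2=16  P3=19  P4=31  P5=11
Waiting(P0) = turnaround − burst = 3 − 3 = 0

0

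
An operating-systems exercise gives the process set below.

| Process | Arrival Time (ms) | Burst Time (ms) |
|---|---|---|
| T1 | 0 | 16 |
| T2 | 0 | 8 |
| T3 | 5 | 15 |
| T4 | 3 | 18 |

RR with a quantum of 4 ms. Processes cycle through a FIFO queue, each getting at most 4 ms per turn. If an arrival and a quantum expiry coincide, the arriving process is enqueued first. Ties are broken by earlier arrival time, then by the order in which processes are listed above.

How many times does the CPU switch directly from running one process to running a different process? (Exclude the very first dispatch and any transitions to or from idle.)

Schedule: | T1 0-4 | T2 4-8 | T4 8-12 | T1 12-16 | T3 16-20 | T2 20-24 | T4 24-28 | T1 28-32 | T3 32-36 | T4 36-40 | T1 40-44 | T3 44-48 | T4 48-52 | T3 52-55 | T4 55-57 |
Completion: T1=44  T2=24  T3=55  T4=57
Turnaround (C−A): T1=44  T2=24  T3=50  T4=54

14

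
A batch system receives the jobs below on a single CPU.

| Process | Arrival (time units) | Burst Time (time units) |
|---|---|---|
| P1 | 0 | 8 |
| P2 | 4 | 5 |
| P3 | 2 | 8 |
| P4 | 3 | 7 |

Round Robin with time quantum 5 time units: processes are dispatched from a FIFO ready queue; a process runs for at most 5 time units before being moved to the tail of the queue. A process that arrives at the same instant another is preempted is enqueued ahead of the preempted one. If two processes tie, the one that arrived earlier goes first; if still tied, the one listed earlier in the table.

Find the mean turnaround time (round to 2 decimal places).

22.00

Schedule: | P1 0-5 | P3 5-10 | P4 10-15 | P2 15-20 | P1 20-23 | P3 23-26 | P4 26-28 |
Completion: P1=23  P2=20  P3=26  P4=28
Turnaround (C−A): P1=23  P2=16  P3=24  P4=25
Turnaround times: P1=23, P2=16, P3=24, P4=25
Average turnaround = (23+16+24+25) / 4 = 88/4 = 22.00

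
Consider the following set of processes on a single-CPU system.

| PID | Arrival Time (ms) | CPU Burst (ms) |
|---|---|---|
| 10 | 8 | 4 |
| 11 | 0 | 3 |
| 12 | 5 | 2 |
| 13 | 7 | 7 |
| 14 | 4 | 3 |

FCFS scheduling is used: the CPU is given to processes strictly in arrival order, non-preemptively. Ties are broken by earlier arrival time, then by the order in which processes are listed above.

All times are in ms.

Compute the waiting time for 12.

Schedule: | 11 0-3 | idle 3-4 | 14 4-7 | 12 7-9 | 13 9-16 | 10 16-20 |
Completion: 10=20  11=3  12=9  13=16  14=7
Turnaround (C−A): 10=12  11=3  12=4  13=9  14=3
Waiting(12) = turnaround − burst = 4 − 2 = 2

2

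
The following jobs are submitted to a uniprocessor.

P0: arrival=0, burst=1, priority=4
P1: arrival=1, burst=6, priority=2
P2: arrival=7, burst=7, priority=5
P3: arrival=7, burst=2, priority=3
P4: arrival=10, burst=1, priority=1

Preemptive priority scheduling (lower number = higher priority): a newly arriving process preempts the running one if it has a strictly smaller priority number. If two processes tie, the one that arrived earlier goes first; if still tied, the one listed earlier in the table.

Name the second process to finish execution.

P1

Timeline: | P0 0-1 | P1 1-7 | P3 7-9 | P2 9-10 | P4 10-11 | P2 11-17 |
Completion: P0=1  P1=7  P2=17  P3=9  P4=11
Turnaround (C−A): P0=1  P1=6  P2=10  P3=2  P4=1
Finish order: P0 → P1 → P3 → P4 → P2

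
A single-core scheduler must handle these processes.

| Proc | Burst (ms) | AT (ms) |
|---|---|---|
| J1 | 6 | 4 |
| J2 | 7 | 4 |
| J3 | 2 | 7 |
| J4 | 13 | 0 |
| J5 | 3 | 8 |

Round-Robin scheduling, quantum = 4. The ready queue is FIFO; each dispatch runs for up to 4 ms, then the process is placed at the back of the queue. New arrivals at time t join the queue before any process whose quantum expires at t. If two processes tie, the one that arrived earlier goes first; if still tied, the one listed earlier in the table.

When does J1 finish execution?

Gantt: | J4 0-4 | J1 4-8 | J2 8-12 | J4 12-16 | J3 16-18 | J5 18-21 | J1 21-23 | J2 23-26 | J4 26-31 |
Completion: J1=23  J2=26  J3=18  J4=31  J5=21
Turnaround (C−A): J1=19  J2=22  J3=11  J4=31  J5=13

23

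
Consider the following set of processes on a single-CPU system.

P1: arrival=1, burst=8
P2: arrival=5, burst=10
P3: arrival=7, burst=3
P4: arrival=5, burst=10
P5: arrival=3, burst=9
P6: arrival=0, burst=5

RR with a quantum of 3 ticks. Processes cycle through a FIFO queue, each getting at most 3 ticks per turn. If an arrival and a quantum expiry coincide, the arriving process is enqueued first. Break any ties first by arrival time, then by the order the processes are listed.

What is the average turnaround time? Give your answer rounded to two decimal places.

28.83

Gantt: | P6 0-3 | P1 3-6 | P5 6-9 | P6 9-11 | P2 11-14 | P4 14-17 | P1 17-20 | P3 20-23 | P5 23-26 | P2 26-29 | P4 29-32 | P1 32-34 | P5 34-37 | P2 37-40 | P4 40-43 | P2 43-44 | P4 44-45 |
Completion: P1=34  P2=44  P3=23  P4=45  P5=37  P6=11
Turnaround (C−A): P1=33  P2=39  P3=16  P4=40  P5=34  P6=11
Turnaround times: P1=33, P2=39, P3=16, P4=40, P5=34, P6=11
Average turnaround = (33+39+16+40+34+11) / 6 = 173/6 = 28.83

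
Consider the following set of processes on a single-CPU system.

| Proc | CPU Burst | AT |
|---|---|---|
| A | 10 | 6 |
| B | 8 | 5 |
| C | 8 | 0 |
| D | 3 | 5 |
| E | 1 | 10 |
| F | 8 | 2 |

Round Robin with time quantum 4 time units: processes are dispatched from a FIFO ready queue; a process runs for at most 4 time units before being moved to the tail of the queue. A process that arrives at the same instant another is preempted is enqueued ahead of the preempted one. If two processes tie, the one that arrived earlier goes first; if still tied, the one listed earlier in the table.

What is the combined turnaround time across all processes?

128

Gantt: | C 0-4 | F 4-8 | C 8-12 | B 12-16 | D 16-19 | A 19-23 | F 23-27 | E 27-28 | B 28-32 | A 32-38 |
Completion: A=38  B=32  C=12  D=19  E=28  F=27
Turnaround (C−A): A=32  B=27  C=12  D=14  E=18  F=25
Turnaround = completion − arrival: A=32, B=27, C=12, D=14, E=18, F=25
Total turnaround = 32 + 27 + 12 + 14 + 18 + 25 = 128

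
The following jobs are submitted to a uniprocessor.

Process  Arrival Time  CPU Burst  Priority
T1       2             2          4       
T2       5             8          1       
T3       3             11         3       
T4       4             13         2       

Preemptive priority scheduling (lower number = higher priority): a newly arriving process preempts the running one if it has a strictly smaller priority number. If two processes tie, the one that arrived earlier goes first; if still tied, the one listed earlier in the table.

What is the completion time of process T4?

25

Schedule: | idle 0-2 | T1 2-3 | T3 3-4 | T4 4-5 | T2 5-13 | T4 13-25 | T3 25-35 | T1 35-36 |
Completion: T1=36  T2=13  T3=35  T4=25
Turnaround (C−A): T1=34  T2=8  T3=32  T4=21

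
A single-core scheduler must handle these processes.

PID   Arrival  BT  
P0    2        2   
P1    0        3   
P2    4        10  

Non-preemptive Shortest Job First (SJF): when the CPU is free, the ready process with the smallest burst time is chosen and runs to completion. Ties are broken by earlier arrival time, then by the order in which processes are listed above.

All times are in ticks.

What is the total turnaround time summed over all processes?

Timeline: | P1 0-3 | P0 3-5 | P2 5-15 |
Completion: P0=5  P1=3  P2=15
Turnaround = completion − arrival: P0=3, P1=3, P2=11
Total turnaround = 3 + 3 + 11 = 17

17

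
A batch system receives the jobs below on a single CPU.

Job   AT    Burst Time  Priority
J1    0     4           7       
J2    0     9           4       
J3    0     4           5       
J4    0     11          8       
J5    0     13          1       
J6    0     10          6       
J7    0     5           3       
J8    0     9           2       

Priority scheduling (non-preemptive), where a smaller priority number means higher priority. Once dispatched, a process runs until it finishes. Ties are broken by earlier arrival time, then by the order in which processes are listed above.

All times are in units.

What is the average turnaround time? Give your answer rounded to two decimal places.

38.38

Gantt: | J5 0-13 | J8 13-22 | J7 22-27 | J2 27-36 | J3 36-40 | J6 40-50 | J1 50-54 | J4 54-65 |
Completion: J1=54  J2=36  J3=40  J4=65  J5=13  J6=50  J7=27  J8=22
Turnaround times: J1=54, J2=36, J3=40, J4=65, J5=13, J6=50, J7=27, J8=22
Average turnaround = (54+36+40+65+13+50+27+22) / 8 = 307/8 = 38.38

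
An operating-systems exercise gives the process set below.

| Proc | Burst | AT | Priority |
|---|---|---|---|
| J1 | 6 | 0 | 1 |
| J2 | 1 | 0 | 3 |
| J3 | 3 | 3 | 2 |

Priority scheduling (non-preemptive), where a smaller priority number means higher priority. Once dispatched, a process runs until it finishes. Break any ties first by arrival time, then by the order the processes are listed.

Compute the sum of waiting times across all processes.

12

Timeline: | J1 0-6 | J3 6-9 | J2 9-10 |
Completion: J1=6  J2=10  J3=9
Waiting = turnaround − burst: J1=0, J2=9, J3=3
Total waiting = 0 + 9 + 3 = 12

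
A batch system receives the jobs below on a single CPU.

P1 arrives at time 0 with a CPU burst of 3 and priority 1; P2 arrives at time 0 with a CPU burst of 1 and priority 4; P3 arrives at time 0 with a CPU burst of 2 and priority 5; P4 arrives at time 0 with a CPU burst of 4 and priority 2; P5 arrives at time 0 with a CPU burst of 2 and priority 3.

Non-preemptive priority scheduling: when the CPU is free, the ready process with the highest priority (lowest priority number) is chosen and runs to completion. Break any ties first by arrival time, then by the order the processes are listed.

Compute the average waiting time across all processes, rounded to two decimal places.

5.80

Timeline: | P1 0-3 | P4 3-7 | P5 7-9 | P2 9-10 | P3 10-12 |
Completion: P1=3  P2=10  P3=12  P4=7  P5=9
Turnaround (C−A): P1=3  P2=10  P3=12  P4=7  P5=9
Waiting times: P1=0, P2=9, P3=10, P4=3, P5=7
Average waiting = (0+9+10+3+7) / 5 = 29/5 = 5.80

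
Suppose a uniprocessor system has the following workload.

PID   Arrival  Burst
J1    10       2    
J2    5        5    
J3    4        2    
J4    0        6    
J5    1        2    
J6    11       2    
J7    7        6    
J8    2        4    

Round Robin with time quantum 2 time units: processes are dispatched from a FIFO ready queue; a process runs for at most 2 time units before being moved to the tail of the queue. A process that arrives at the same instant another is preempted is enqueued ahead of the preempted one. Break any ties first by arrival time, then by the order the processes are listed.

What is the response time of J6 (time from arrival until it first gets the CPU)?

9

Timeline: | J4 0-2 | J5 2-4 | J8 4-6 | J4 6-8 | J3 8-10 | J2 10-12 | J8 12-14 | J7 14-16 | J4 16-18 | J1 18-20 | J6 20-22 | J2 22-24 | J7 24-26 | J2 26-27 | J7 27-29 |
Completion: J1=20  J2=27  J3=10  J4=18  J5=4  J6=22  J7=29  J8=14
Response(J6) = first start − arrival = 20 − 11 = 9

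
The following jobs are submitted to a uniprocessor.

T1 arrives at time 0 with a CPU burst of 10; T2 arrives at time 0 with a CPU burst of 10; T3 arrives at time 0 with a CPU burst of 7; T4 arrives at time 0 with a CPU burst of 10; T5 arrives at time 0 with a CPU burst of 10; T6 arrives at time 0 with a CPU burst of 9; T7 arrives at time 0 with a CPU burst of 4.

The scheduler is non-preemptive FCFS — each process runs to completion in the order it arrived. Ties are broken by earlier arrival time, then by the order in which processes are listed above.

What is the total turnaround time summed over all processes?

Gantt: | T1 0-10 | T2 10-20 | T3 20-27 | T4 27-37 | T5 37-47 | T6 47-56 | T7 56-60 |
Completion: T1=10  T2=20  T3=27  T4=37  T5=47  T6=56  T7=60
Turnaround = completion − arrival: T1=10, T2=20, T3=27, T4=37, T5=47, T6=56, T7=60
Total turnaround = 10 + 20 + 27 + 37 + 47 + 56 + 60 = 257

257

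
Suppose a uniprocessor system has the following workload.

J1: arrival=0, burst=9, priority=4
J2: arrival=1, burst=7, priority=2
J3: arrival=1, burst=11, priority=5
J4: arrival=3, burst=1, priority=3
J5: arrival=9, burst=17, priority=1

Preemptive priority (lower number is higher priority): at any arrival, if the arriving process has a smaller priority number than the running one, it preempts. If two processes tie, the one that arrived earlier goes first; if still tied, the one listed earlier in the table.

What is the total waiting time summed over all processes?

Gantt: | J1 0-1 | J2 1-8 | J4 8-9 | J5 9-26 | J1 26-34 | J3 34-45 |
Completion: J1=34  J2=8  J3=45  J4=9  J5=26
Waiting = turnaround − burst: J1=25, J2=0, J3=33, J4=5, J5=0
Total waiting = 25 + 0 + 33 + 5 + 0 = 63

63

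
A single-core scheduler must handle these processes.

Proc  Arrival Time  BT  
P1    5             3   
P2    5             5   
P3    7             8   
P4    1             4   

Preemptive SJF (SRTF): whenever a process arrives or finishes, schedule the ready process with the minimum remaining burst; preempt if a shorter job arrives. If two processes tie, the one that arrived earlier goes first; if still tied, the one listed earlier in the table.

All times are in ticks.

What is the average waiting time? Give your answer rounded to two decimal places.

Gantt: | idle 0-1 | P4 1-5 | P1 5-8 | P2 8-13 | P3 13-21 |
Completion: P1=8  P2=13  P3=21  P4=5
Turnaround (C−A): P1=3  P2=8  P3=14  P4=4
Waiting times: P1=0, P2=3, P3=6, P4=0
Average waiting = (0+3+6+0) / 4 = 9/4 = 2.25

2.25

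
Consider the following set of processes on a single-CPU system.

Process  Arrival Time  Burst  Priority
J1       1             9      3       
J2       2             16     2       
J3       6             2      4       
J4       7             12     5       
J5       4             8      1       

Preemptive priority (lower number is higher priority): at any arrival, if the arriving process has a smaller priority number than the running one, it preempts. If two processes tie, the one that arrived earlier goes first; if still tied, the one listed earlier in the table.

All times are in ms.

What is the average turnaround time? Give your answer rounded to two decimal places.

Timeline: | idle 0-1 | J1 1-2 | J2 2-4 | J5 4-12 | J2 12-26 | J1 26-34 | J3 34-36 | J4 36-48 |
Completion: J1=34  J2=26  J3=36  J4=48  J5=12
Turnaround times: J1=33, J2=24, J3=30, J4=41, J5=8
Average turnaround = (33+24+30+41+8) / 5 = 136/5 = 27.20

27.20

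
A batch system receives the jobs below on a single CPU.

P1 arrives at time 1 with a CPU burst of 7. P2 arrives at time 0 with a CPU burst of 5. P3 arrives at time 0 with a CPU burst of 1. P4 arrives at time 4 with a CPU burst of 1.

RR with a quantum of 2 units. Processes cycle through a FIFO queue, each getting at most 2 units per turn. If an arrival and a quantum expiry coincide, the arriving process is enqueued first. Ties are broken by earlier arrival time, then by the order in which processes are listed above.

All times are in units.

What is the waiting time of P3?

Gantt: | P2 0-2 | P3 2-3 | P1 3-5 | P2 5-7 | P4 7-8 | P1 8-10 | P2 10-11 | P1 11-14 |
Completion: P1=14  P2=11  P3=3  P4=8
Turnaround (C−A): P1=13  P2=11  P3=3  P4=4
Waiting(P3) = turnaround − burst = 3 − 1 = 2

2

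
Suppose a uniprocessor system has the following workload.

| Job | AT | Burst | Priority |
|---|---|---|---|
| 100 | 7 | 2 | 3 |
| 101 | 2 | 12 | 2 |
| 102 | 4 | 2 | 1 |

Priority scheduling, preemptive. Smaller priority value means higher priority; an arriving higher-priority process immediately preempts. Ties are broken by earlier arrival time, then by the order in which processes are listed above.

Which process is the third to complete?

Timeline: | idle 0-2 | 101 2-4 | 102 4-6 | 101 6-16 | 100 16-18 |
Completion: 100=18  101=16  102=6
Finish order: 102 → 101 → 100

100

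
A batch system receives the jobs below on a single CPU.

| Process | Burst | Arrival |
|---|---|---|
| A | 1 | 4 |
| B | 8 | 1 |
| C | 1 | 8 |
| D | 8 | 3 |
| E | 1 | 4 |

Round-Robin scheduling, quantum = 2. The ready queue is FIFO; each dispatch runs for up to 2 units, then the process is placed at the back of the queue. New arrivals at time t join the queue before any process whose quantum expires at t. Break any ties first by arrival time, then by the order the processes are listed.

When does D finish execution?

20

Gantt: | idle 0-1 | B 1-3 | D 3-5 | B 5-7 | A 7-8 | E 8-9 | D 9-11 | B 11-13 | C 13-14 | D 14-16 | B 16-18 | D 18-20 |
Completion: A=8  B=18  C=14  D=20  E=9
Turnaround (C−A): A=4  B=17  C=6  D=17  E=5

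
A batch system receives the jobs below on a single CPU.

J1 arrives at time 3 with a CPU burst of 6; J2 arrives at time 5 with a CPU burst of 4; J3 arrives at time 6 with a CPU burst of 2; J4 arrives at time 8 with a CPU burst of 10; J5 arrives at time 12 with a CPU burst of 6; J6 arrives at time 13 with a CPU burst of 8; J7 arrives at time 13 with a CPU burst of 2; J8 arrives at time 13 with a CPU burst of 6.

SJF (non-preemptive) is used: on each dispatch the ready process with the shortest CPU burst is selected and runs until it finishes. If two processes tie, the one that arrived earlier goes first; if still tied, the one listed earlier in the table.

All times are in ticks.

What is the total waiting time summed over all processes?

71

Schedule: | idle 0-3 | J1 3-9 | J3 9-11 | J2 11-15 | J7 15-17 | J5 17-23 | J8 23-29 | J6 29-37 | J4 37-47 |
Completion: J1=9  J2=15  J3=11  J4=47  J5=23  J6=37  J7=17  J8=29
Waiting = turnaround − burst: J1=0, J2=6, J3=3, J4=29, J5=5, J6=16, J7=2, J8=10
Total waiting = 0 + 6 + 3 + 29 + 5 + 16 + 2 + 10 = 71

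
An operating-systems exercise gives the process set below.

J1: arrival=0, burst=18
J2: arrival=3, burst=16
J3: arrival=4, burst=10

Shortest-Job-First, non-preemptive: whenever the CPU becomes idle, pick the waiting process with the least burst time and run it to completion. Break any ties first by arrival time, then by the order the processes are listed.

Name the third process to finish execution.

Schedule: | J1 0-18 | J3 18-28 | J2 28-44 |
Completion: J1=18  J2=44  J3=28
Turnaround (C−A): J1=18  J2=41  J3=24
Finish order: J1 → J3 → J2

J2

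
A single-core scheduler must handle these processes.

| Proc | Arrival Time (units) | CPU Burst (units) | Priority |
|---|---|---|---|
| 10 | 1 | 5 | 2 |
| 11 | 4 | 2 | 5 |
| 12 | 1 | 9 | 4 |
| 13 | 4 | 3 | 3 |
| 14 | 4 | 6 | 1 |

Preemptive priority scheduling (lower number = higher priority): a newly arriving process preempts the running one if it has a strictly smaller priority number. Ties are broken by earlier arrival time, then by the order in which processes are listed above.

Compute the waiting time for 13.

Gantt: | idle 0-1 | 10 1-4 | 14 4-10 | 10 10-12 | 13 12-15 | 12 15-24 | 11 24-26 |
Completion: 10=12  11=26  12=24  13=15  14=10
Waiting(13) = turnaround − burst = 11 − 3 = 8

8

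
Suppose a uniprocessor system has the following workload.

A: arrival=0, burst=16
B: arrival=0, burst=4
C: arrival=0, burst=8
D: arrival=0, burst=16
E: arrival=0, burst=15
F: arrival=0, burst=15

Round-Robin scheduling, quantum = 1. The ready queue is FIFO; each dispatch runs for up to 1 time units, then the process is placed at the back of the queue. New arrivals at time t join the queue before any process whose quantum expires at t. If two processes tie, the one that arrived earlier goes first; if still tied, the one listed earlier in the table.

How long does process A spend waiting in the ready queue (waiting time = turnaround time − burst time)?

Timeline: | A 0-1 | B 1-2 | C 2-3 | D 3-4 | E 4-5 | F 5-6 | A 6-7 | B 7-8 | C 8-9 | D 9-10 | E 10-11 | F 11-12 | A 12-13 | B 13-14 | C 14-15 | D 15-16 | E 16-17 | F 17-18 | A 18-19 | B 19-20 | C 20-21 | D 21-22 | E 22-23 | F 23-24 | A 24-25 | C 25-26 | D 26-27 | E 27-28 | F 28-29 | A 29-30 | C 30-31 | D 31-32 | E 32-33 | F 33-34 | A 34-35 | C 35-36 | D 36-37 | E 37-38 | F 38-39 | A 39-40 | C 40-41 | D 41-42 | E 42-43 | F 43-44 | A 44-45 | D 45-46 | E 46-47 | F 47-48 | A 48-49 | D 49-50 | E 50-51 | F 51-52 | A 52-53 | D 53-54 | E 54-55 | F 55-56 | A 56-57 | D 57-58 | E 58-59 | F 59-60 | A 60-61 | D 61-62 | E 62-63 | F 63-64 | A 64-65 | D 65-66 | E 66-67 | F 67-68 | A 68-69 | D 69-70 | E 70-71 | F 71-72 | A 72-73 | D 73-74 |
Completion: A=73  B=20  C=41  D=74  E=71  F=72
Waiting(A) = turnaround − burst = 73 − 16 = 57

57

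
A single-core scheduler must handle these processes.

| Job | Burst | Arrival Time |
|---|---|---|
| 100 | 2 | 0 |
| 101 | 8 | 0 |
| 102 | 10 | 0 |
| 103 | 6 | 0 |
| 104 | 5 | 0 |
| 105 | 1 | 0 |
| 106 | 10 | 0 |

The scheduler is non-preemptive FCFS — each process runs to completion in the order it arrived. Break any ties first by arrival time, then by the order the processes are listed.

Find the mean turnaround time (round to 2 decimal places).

Timeline: | 100 0-2 | 101 2-10 | 102 10-20 | 103 20-26 | 104 26-31 | 105 31-32 | 106 32-42 |
Completion: 100=2  101=10  102=20  103=26  104=31  105=32  106=42
Turnaround times: 100=2, 101=10, 102=20, 103=26, 104=31, 105=32, 106=42
Average turnaround = (2+10+20+26+31+32+42) / 7 = 163/7 = 23.29

23.29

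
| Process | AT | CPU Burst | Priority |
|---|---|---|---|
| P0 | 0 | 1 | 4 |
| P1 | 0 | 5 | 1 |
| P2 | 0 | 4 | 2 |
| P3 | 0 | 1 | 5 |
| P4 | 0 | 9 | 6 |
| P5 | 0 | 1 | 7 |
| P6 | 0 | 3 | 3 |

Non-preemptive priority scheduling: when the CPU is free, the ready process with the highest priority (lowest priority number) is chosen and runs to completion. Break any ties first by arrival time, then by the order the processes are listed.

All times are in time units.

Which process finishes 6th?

P4

Timeline: | P1 0-5 | P2 5-9 | P6 9-12 | P0 12-13 | P3 13-14 | P4 14-23 | P5 23-24 |
Completion: P0=13  P1=5  P2=9  P3=14  P4=23  P5=24  P6=12
Turnaround (C−A): P0=13  P1=5  P2=9  P3=14  P4=23  P5=24  P6=12
Finish order: P1 → P2 → P6 → P0 → P3 → P4 → P5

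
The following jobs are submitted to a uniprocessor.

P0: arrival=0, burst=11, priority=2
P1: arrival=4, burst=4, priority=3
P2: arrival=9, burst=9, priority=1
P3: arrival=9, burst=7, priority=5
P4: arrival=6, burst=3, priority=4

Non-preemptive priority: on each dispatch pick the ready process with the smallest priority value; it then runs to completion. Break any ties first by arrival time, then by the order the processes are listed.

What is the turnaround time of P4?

21

Timeline: | P0 0-11 | P2 11-20 | P1 20-24 | P4 24-27 | P3 27-34 |
Completion: P0=11  P1=24  P2=20  P3=34  P4=27
Turnaround (C−A): P0=11  P1=20  P2=11  P3=25  P4=21
Turnaround(P4) = completion − arrival = 27 − 6 = 21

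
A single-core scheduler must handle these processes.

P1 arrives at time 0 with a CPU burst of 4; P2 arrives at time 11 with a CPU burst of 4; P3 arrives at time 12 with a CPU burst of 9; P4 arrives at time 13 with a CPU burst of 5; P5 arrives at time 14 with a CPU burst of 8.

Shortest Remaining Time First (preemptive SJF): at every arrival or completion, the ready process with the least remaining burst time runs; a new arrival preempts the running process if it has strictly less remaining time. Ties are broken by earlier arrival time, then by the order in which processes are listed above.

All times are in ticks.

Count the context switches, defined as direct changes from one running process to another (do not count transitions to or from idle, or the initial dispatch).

Timeline: | P1 0-4 | idle 4-11 | P2 11-15 | P4 15-20 | P5 20-28 | P3 28-37 |
Completion: P1=4  P2=15  P3=37  P4=20  P5=28

3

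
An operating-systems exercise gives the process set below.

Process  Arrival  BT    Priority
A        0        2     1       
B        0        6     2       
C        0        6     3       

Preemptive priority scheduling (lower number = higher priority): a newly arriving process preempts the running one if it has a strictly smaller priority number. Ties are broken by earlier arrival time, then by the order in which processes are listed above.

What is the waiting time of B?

2

Gantt: | A 0-2 | B 2-8 | C 8-14 |
Completion: A=2  B=8  C=14
Waiting(B) = turnaround − burst = 8 − 6 = 2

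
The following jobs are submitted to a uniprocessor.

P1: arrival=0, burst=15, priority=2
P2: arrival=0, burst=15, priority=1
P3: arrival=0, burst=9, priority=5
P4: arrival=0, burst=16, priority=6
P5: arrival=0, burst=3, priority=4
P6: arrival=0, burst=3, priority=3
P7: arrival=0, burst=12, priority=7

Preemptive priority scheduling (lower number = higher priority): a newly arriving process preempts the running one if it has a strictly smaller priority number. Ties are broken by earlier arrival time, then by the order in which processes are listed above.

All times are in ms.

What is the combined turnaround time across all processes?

Gantt: | P2 0-15 | P1 15-30 | P6 30-33 | P5 33-36 | P3 36-45 | P4 45-61 | P7 61-73 |
Completion: P1=30  P2=15  P3=45  P4=61  P5=36  P6=33  P7=73
Turnaround (C−A): P1=30  P2=15  P3=45  P4=61  P5=36  P6=33  P7=73
Turnaround = completion − arrival: P1=30, P2=15, P3=45, P4=61, P5=36, P6=33, P7=73
Total turnaround = 30 + 15 + 45 + 61 + 36 + 33 + 73 = 293

293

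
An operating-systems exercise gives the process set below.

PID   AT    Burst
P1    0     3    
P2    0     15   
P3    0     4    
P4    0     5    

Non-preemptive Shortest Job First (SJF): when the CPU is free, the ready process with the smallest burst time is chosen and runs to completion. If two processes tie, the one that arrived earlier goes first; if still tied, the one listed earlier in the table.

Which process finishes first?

P1

Schedule: | P1 0-3 | P3 3-7 | P4 7-12 | P2 12-27 |
Completion: P1=3  P2=27  P3=7  P4=12
Finish order: P1 → P3 → P4 → P2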